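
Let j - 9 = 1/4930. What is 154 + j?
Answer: 803591/4930 ≈ 163.00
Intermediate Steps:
j = 44371/4930 (j = 9 + 1/4930 = 44371/4930 ≈ 9.0002)
154 + j = 154 + 44371/4930 = 803591/4930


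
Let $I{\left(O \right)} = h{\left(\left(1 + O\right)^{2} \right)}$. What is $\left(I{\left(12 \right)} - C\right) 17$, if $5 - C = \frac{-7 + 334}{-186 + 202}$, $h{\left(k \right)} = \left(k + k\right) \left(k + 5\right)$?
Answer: $\frac{16001063}{16} \approx 1.0001 \cdot 10^{6}$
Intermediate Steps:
$h{\left(k \right)} = 2 k \left(5 + k\right)$
$I{\left(O \right)} = 2 \left(1 + O\right)^{2} \left(5 + \left(1 + O\right)^{2}\right)$
$C = - \frac{247}{16}$ ($C = 5 - \frac{-7 + 334}{-186 + 202} = 5 - \frac{327}{16} = - \frac{247}{16} \approx -15.438$)
$\left(I{\left(12 \right)} - C\right) 17 = \left(2 \left(1 + 12\right)^{2} \left(5 + \left(1 + 12\right)^{2}\right) - - \frac{247}{16}\right) 17 = \left(2 \cdot 13^{2} \left(5 + 13^{2}\right) + \frac{247}{16}\right) 17 = \left(2 \cdot 169 \left(5 + 169\right) + \frac{247}{16}\right) 17 = \left(2 \cdot 169 \cdot 174 + \frac{247}{16}\right) 17 = \left(58812 + \frac{247}{16}\right) 17 = \frac{941239}{16} \cdot 17 = \frac{16001063}{16}$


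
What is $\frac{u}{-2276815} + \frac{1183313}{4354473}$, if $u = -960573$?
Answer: $\frac{6876973981124}{9914329443495} \approx 0.69364$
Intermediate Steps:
$\frac{u}{-2276815} + \frac{1183313}{4354473} = - \frac{960573}{-2276815} + \frac{1183313}{4354473} = \left(-960573\right) \left(- \frac{1}{2276815}\right) + 1183313 \cdot \frac{1}{4354473} = \frac{960573}{2276815} + \frac{1183313}{4354473} = \frac{6876973981124}{9914329443495}$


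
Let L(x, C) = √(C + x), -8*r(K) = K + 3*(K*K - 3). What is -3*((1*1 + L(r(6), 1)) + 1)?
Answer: -6 - 3*I*√194/4 ≈ -6.0 - 10.446*I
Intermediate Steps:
r(K) = 9/8 - 3*K²/8 - K/8 (r(K) = -(K + 3*(K*K - 3))/8 = -(K + 3*(K² - 3))/8 = -(K + 3*(-3 + K²))/8 = -(K + (-9 + 3*K²))/8 = -(-9 + K + 3*K²)/8 = 9/8 - 3*K²/8 - K/8)
-3*((1*1 + L(r(6), 1)) + 1) = -3*((1*1 + √(1 + (9/8 - 3/8*6² - ⅛*6))) + 1) = -3*((1 + √(1 + (9/8 - 3/8*36 - ¾))) + 1) = -3*((1 + √(1 + (9/8 - 27/2 - ¾))) + 1) = -3*((1 + √(1 - 105/8)) + 1) = -3*((1 + √(-97/8)) + 1) = -3*((1 + I*√194/4) + 1) = -3*(2 + I*√194/4) = -6 - 3*I*√194/4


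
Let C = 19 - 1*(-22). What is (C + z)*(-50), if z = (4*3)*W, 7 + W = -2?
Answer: 3350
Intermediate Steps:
W = -9 (W = -7 - 2 = -9)
z = -108 (z = (4*3)*(-9) = 12*(-9) = -108)
C = 41 (C = 19 + 22 = 41)
(C + z)*(-50) = (41 - 108)*(-50) = -67*(-50) = 3350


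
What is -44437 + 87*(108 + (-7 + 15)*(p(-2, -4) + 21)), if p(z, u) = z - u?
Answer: -19033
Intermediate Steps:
-44437 + 87*(108 + (-7 + 15)*(p(-2, -4) + 21)) = -44437 + 87*(108 + (-7 + 15)*((-2 - 1*(-4)) + 21)) = -44437 + 87*(108 + 8*((-2 + 4) + 21)) = -44437 + 87*(108 + 8*(2 + 21)) = -44437 + 87*(108 + 8*23) = -44437 + 87*(108 + 184) = -44437 + 87*292 = -44437 + 25404 = -19033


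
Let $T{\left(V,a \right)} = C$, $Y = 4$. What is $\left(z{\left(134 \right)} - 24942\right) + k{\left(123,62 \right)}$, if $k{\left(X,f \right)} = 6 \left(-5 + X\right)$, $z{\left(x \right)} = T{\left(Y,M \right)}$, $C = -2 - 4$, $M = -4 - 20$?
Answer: $-24240$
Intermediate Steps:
$M = -24$ ($M = -4 - 20 = -24$)
$C = -6$
$T{\left(V,a \right)} = -6$
$z{\left(x \right)} = -6$
$k{\left(X,f \right)} = -30 + 6 X$
$\left(z{\left(134 \right)} - 24942\right) + k{\left(123,62 \right)} = \left(-6 - 24942\right) + \left(-30 + 6 \cdot 123\right) = -24948 + \left(-30 + 738\right) = -24948 + 708 = -24240$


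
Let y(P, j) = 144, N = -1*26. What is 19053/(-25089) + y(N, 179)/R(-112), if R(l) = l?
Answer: -119724/58541 ≈ -2.0451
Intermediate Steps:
N = -26
19053/(-25089) + y(N, 179)/R(-112) = 19053/(-25089) + 144/(-112) = 19053*(-1/25089) + 144*(-1/112) = -6351/8363 - 9/7 = -119724/58541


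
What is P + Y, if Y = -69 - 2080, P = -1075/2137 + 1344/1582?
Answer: -518858992/241481 ≈ -2148.7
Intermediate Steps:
P = 83677/241481 (P = -1075*1/2137 + 1344*(1/1582) = -1075/2137 + 96/113 = 83677/241481 ≈ 0.34652)
Y = -2149
P + Y = 83677/241481 - 2149 = -518858992/241481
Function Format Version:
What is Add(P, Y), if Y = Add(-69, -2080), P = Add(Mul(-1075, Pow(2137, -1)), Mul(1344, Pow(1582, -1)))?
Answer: Rational(-518858992, 241481) ≈ -2148.7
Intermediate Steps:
P = Rational(83677, 241481) (P = Add(Mul(-1075, Rational(1, 2137)), Mul(1344, Rational(1, 1582))) = Add(Rational(-1075, 2137), Rational(96, 113)) = Rational(83677, 241481) ≈ 0.34652)
Y = -2149
Add(P, Y) = Add(Rational(83677, 241481), -2149) = Rational(-518858992, 241481)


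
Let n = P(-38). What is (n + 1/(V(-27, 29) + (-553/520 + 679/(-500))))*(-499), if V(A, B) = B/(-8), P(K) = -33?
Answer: 325214767/19651 ≈ 16550.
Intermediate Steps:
V(A, B) = -B/8 (V(A, B) = B*(-1/8) = -B/8)
n = -33
(n + 1/(V(-27, 29) + (-553/520 + 679/(-500))))*(-499) = (-33 + 1/(-1/8*29 + (-553/520 + 679/(-500))))*(-499) = (-33 + 1/(-29/8 + (-553*1/520 + 679*(-1/500))))*(-499) = (-33 + 1/(-29/8 + (-553/520 - 679/500)))*(-499) = (-33 + 1/(-29/8 - 31479/13000))*(-499) = (-33 + 1/(-19651/3250))*(-499) = (-33 - 3250/19651)*(-499) = -651733/19651*(-499) = 325214767/19651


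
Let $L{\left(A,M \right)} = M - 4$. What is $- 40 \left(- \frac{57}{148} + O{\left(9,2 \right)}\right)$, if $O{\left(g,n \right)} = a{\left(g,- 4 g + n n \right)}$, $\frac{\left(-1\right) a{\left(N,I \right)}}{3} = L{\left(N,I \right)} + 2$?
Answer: $- \frac{150390}{37} \approx -4064.6$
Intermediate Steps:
$L{\left(A,M \right)} = -4 + M$
$a{\left(N,I \right)} = 6 - 3 I$ ($a{\left(N,I \right)} = - 3 \left(\left(-4 + I\right) + 2\right) = - 3 \left(-2 + I\right) = 6 - 3 I$)
$O{\left(g,n \right)} = 6 - 3 n^{2} + 12 g$ ($O{\left(g,n \right)} = 6 - 3 \left(- 4 g + n n\right) = 6 - 3 \left(- 4 g + n^{2}\right) = 6 - 3 \left(n^{2} - 4 g\right) = 6 + \left(- 3 n^{2} + 12 g\right) = 6 - 3 n^{2} + 12 g$)
$- 40 \left(- \frac{57}{148} + O{\left(9,2 \right)}\right) = - 40 \left(- \frac{57}{148} + \left(6 - 3 \cdot 2^{2} + 12 \cdot 9\right)\right) = - 40 \left(\left(-57\right) \frac{1}{148} + \left(6 - 12 + 108\right)\right) = - 40 \left(- \frac{57}{148} + \left(6 - 12 + 108\right)\right) = - 40 \left(- \frac{57}{148} + 102\right) = \left(-40\right) \frac{15039}{148} = - \frac{150390}{37}$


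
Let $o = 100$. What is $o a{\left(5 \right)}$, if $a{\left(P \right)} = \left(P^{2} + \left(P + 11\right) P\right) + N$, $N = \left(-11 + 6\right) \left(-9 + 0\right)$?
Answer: $15000$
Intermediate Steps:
$N = 45$ ($N = \left(-5\right) \left(-9\right) = 45$)
$a{\left(P \right)} = 45 + P^{2} + P \left(11 + P\right)$ ($a{\left(P \right)} = \left(P^{2} + \left(P + 11\right) P\right) + 45 = \left(P^{2} + \left(11 + P\right) P\right) + 45 = \left(P^{2} + P \left(11 + P\right)\right) + 45 = 45 + P^{2} + P \left(11 + P\right)$)
$o a{\left(5 \right)} = 100 \left(45 + 2 \cdot 5^{2} + 11 \cdot 5\right) = 100 \left(45 + 2 \cdot 25 + 55\right) = 100 \left(45 + 50 + 55\right) = 100 \cdot 150 = 15000$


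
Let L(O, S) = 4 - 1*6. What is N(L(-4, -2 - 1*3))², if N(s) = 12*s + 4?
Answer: 400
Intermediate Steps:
L(O, S) = -2 (L(O, S) = 4 - 6 = -2)
N(s) = 4 + 12*s
N(L(-4, -2 - 1*3))² = (4 + 12*(-2))² = (4 - 24)² = (-20)² = 400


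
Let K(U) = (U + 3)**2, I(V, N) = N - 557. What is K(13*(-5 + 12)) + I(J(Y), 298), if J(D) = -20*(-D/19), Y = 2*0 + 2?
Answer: 8577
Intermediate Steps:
Y = 2 (Y = 0 + 2 = 2)
J(D) = 20*D/19 (J(D) = -(-20)*D/19 = 20*D/19)
I(V, N) = -557 + N
K(U) = (3 + U)**2
K(13*(-5 + 12)) + I(J(Y), 298) = (3 + 13*(-5 + 12))**2 + (-557 + 298) = (3 + 13*7)**2 - 259 = (3 + 91)**2 - 259 = 94**2 - 259 = 8836 - 259 = 8577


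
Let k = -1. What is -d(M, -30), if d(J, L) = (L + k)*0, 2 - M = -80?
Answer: 0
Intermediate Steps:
M = 82 (M = 2 - 1*(-80) = 2 + 80 = 82)
d(J, L) = 0 (d(J, L) = (L - 1)*0 = (-1 + L)*0 = 0)
-d(M, -30) = -1*0 = 0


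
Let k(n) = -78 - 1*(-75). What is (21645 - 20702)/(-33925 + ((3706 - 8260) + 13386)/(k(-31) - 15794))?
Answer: -647677/23300959 ≈ -0.027796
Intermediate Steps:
k(n) = -3 (k(n) = -78 + 75 = -3)
(21645 - 20702)/(-33925 + ((3706 - 8260) + 13386)/(k(-31) - 15794)) = (21645 - 20702)/(-33925 + ((3706 - 8260) + 13386)/(-3 - 15794)) = 943/(-33925 + (-4554 + 13386)/(-15797)) = 943/(-33925 + 8832*(-1/15797)) = 943/(-33925 - 8832/15797) = 943/(-535922057/15797) = 943*(-15797/535922057) = -647677/23300959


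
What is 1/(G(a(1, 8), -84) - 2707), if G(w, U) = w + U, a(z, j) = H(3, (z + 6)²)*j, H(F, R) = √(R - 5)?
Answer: -2791/7786865 - 16*√11/7786865 ≈ -0.00036524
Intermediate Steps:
H(F, R) = √(-5 + R)
a(z, j) = j*√(-5 + (6 + z)²) (a(z, j) = √(-5 + (z + 6)²)*j = √(-5 + (6 + z)²)*j = j*√(-5 + (6 + z)²))
G(w, U) = U + w
1/(G(a(1, 8), -84) - 2707) = 1/((-84 + 8*√(-5 + (6 + 1)²)) - 2707) = 1/((-84 + 8*√(-5 + 7²)) - 2707) = 1/((-84 + 8*√(-5 + 49)) - 2707) = 1/((-84 + 8*√44) - 2707) = 1/((-84 + 8*(2*√11)) - 2707) = 1/((-84 + 16*√11) - 2707) = 1/(-2791 + 16*√11)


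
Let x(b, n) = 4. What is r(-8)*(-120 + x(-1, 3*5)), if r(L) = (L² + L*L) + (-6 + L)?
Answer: -13224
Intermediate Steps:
r(L) = -6 + L + 2*L² (r(L) = (L² + L²) + (-6 + L) = 2*L² + (-6 + L) = -6 + L + 2*L²)
r(-8)*(-120 + x(-1, 3*5)) = (-6 - 8 + 2*(-8)²)*(-120 + 4) = (-6 - 8 + 2*64)*(-116) = (-6 - 8 + 128)*(-116) = 114*(-116) = -13224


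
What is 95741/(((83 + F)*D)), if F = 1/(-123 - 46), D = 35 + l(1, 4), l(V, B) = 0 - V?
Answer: 16180229/476884 ≈ 33.929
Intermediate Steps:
l(V, B) = -V
D = 34 (D = 35 - 1*1 = 35 - 1 = 34)
F = -1/169 (F = 1/(-169) = -1/169 ≈ -0.0059172)
95741/(((83 + F)*D)) = 95741/(((83 - 1/169)*34)) = 95741/(((14026/169)*34)) = 95741/(476884/169) = 95741*(169/476884) = 16180229/476884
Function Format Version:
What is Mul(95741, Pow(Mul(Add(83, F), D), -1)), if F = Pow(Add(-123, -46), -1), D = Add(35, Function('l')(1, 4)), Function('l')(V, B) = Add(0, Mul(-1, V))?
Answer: Rational(16180229, 476884) ≈ 33.929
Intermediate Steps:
Function('l')(V, B) = Mul(-1, V)
D = 34 (D = Add(35, Mul(-1, 1)) = Add(35, -1) = 34)
F = Rational(-1, 169) (F = Pow(-169, -1) = Rational(-1, 169) ≈ -0.0059172)
Mul(95741, Pow(Mul(Add(83, F), D), -1)) = Mul(95741, Pow(Mul(Add(83, Rational(-1, 169)), 34), -1)) = Mul(95741, Pow(Mul(Rational(14026, 169), 34), -1)) = Mul(95741, Pow(Rational(476884, 169), -1)) = Mul(95741, Rational(169, 476884)) = Rational(16180229, 476884)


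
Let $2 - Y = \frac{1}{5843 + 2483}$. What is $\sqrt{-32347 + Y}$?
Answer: $\frac{3 i \sqrt{249136558394}}{8326} \approx 179.85 i$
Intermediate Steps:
$Y = \frac{16651}{8326}$ ($Y = 2 - \frac{1}{5843 + 2483} = 2 - \frac{1}{8326} = \frac{16651}{8326} \approx 1.9999$)
$\sqrt{-32347 + Y} = \sqrt{-32347 + \frac{16651}{8326}} = \sqrt{- \frac{269304471}{8326}} = \frac{3 i \sqrt{249136558394}}{8326}$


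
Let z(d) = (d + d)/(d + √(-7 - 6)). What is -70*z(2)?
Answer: -560/17 + 280*I*√13/17 ≈ -32.941 + 59.386*I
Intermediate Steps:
z(d) = 2*d/(d + I*√13) (z(d) = (2*d)/(d + √(-13)) = (2*d)/(d + I*√13) = 2*d/(d + I*√13))
-70*z(2) = -140*2/(2 + I*√13) = -280/(2 + I*√13)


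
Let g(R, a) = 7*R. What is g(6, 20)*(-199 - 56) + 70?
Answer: -10640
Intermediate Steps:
g(6, 20)*(-199 - 56) + 70 = (7*6)*(-199 - 56) + 70 = 42*(-255) + 70 = -10710 + 70 = -10640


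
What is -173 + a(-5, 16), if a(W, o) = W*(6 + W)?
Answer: -178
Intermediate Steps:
-173 + a(-5, 16) = -173 - 5*(6 - 5) = -173 - 5*1 = -173 - 5 = -178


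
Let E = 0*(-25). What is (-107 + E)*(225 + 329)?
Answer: -59278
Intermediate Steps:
E = 0
(-107 + E)*(225 + 329) = (-107 + 0)*(225 + 329) = -107*554 = -59278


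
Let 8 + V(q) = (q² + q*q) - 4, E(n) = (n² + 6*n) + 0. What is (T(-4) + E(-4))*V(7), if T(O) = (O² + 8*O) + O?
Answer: -2408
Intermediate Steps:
T(O) = O² + 9*O
E(n) = n² + 6*n
V(q) = -12 + 2*q² (V(q) = -8 + ((q² + q*q) - 4) = -8 + ((q² + q²) - 4) = -8 + (2*q² - 4) = -8 + (-4 + 2*q²) = -12 + 2*q²)
(T(-4) + E(-4))*V(7) = (-4*(9 - 4) - 4*(6 - 4))*(-12 + 2*7²) = (-4*5 - 4*2)*(-12 + 2*49) = (-20 - 8)*(-12 + 98) = -28*86 = -2408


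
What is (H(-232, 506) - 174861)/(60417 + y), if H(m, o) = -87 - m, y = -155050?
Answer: 174716/94633 ≈ 1.8462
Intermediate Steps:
(H(-232, 506) - 174861)/(60417 + y) = ((-87 - 1*(-232)) - 174861)/(60417 - 155050) = ((-87 + 232) - 174861)/(-94633) = (145 - 174861)*(-1/94633) = -174716*(-1/94633) = 174716/94633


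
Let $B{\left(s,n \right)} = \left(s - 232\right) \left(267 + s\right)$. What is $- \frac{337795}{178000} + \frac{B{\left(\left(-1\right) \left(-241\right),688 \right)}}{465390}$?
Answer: $- \frac{347539109}{184087600} \approx -1.8879$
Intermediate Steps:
$B{\left(s,n \right)} = \left(-232 + s\right) \left(267 + s\right)$
$- \frac{337795}{178000} + \frac{B{\left(\left(-1\right) \left(-241\right),688 \right)}}{465390} = - \frac{337795}{178000} + \frac{-61944 + \left(\left(-1\right) \left(-241\right)\right)^{2} + 35 \left(\left(-1\right) \left(-241\right)\right)}{465390} = \left(-337795\right) \frac{1}{178000} + \left(-61944 + 241^{2} + 35 \cdot 241\right) \frac{1}{465390} = - \frac{67559}{35600} + \left(-61944 + 58081 + 8435\right) \frac{1}{465390} = - \frac{67559}{35600} + 4572 \cdot \frac{1}{465390} = - \frac{67559}{35600} + \frac{254}{25855} = - \frac{347539109}{184087600}$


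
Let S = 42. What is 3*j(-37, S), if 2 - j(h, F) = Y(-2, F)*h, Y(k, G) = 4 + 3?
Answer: 783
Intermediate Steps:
Y(k, G) = 7
j(h, F) = 2 - 7*h
3*j(-37, S) = 3*(2 - 7*(-37)) = 3*(2 + 259) = 3*261 = 783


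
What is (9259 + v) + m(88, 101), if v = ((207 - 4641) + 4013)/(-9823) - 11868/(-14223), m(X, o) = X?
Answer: 39576229570/4233713 ≈ 9347.9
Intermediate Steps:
v = 3714159/4233713 (v = (-4434 + 4013)*(-1/9823) - 11868*(-1/14223) = -421*(-1/9823) + 3956/4741 = 421/9823 + 3956/4741 = 3714159/4233713 ≈ 0.87728)
(9259 + v) + m(88, 101) = (9259 + 3714159/4233713) + 88 = 39203662826/4233713 + 88 = 39576229570/4233713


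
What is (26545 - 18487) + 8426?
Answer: 16484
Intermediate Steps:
(26545 - 18487) + 8426 = 8058 + 8426 = 16484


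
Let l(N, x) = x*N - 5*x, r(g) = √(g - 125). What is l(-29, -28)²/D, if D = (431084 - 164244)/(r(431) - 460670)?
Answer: -1491096656/953 + 48552*√34/4765 ≈ -1.5646e+6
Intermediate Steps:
r(g) = √(-125 + g)
l(N, x) = -5*x + N*x (l(N, x) = N*x - 5*x = -5*x + N*x)
D = 266840/(-460670 + 3*√34) (D = (431084 - 164244)/(√(-125 + 431) - 460670) = 266840/(√306 - 460670) = 266840/(3*√34 - 460670) = 266840/(-460670 + 3*√34) ≈ -0.57927)
l(-29, -28)²/D = (-28*(-5 - 29))²/(-61462591400/106108424297 - 400260*√34/106108424297) = (-28*(-34))²/(-61462591400/106108424297 - 400260*√34/106108424297) = 952²/(-61462591400/106108424297 - 400260*√34/106108424297) = 906304/(-61462591400/106108424297 - 400260*√34/106108424297)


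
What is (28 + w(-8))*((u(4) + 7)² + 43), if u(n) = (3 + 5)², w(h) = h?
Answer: 101680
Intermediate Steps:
u(n) = 64 (u(n) = 8² = 64)
(28 + w(-8))*((u(4) + 7)² + 43) = (28 - 8)*((64 + 7)² + 43) = 20*(71² + 43) = 20*(5041 + 43) = 20*5084 = 101680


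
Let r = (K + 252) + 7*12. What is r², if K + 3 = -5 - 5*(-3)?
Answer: 117649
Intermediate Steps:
K = 7 (K = -3 + (-5 - 5*(-3)) = -3 + (-5 + 15) = -3 + 10 = 7)
r = 343 (r = (7 + 252) + 7*12 = 259 + 84 = 343)
r² = 343² = 117649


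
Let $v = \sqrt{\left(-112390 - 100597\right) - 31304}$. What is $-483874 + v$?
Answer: $-483874 + i \sqrt{244291} \approx -4.8387 \cdot 10^{5} + 494.26 i$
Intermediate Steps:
$v = i \sqrt{244291}$ ($v = \sqrt{-212987 - 31304} = \sqrt{-244291} = i \sqrt{244291} \approx 494.26 i$)
$-483874 + v = -483874 + i \sqrt{244291}$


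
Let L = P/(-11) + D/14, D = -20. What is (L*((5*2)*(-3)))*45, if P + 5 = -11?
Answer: -2700/77 ≈ -35.065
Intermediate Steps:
P = -16 (P = -5 - 11 = -16)
L = 2/77 (L = -16/(-11) - 20/14 = -16*(-1/11) - 20*1/14 = 16/11 - 10/7 = 2/77 ≈ 0.025974)
(L*((5*2)*(-3)))*45 = (2*((5*2)*(-3))/77)*45 = (2*(10*(-3))/77)*45 = ((2/77)*(-30))*45 = -60/77*45 = -2700/77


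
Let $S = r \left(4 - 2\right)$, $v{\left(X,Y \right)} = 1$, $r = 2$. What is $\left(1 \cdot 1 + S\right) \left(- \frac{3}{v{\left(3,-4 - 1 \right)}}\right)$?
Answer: $-15$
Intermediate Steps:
$S = 4$ ($S = 2 \left(4 - 2\right) = 2 \cdot 2 = 4$)
$\left(1 \cdot 1 + S\right) \left(- \frac{3}{v{\left(3,-4 - 1 \right)}}\right) = \left(1 \cdot 1 + 4\right) \left(- \frac{3}{1}\right) = \left(1 + 4\right) \left(\left(-3\right) 1\right) = 5 \left(-3\right) = -15$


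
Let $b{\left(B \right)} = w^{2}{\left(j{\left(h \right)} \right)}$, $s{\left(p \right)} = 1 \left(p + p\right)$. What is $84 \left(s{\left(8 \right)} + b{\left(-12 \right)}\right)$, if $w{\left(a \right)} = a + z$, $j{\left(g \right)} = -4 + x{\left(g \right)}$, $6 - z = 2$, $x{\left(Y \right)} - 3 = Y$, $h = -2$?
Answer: $1428$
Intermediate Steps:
$x{\left(Y \right)} = 3 + Y$
$z = 4$ ($z = 6 - 2 = 4$)
$s{\left(p \right)} = 2 p$ ($s{\left(p \right)} = 1 \cdot 2 p = 2 p$)
$j{\left(g \right)} = -1 + g$ ($j{\left(g \right)} = -4 + \left(3 + g\right) = -1 + g$)
$w{\left(a \right)} = 4 + a$ ($w{\left(a \right)} = a + 4 = 4 + a$)
$b{\left(B \right)} = 1$ ($b{\left(B \right)} = \left(4 - 3\right)^{2} = 1^{2} = 1$)
$84 \left(s{\left(8 \right)} + b{\left(-12 \right)}\right) = 84 \left(2 \cdot 8 + 1\right) = 84 \left(16 + 1\right) = 84 \cdot 17 = 1428$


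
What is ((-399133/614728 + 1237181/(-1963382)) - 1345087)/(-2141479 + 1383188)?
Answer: 811724385325953963/457608102973392968 ≈ 1.7738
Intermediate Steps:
((-399133/614728 + 1237181/(-1963382)) - 1345087)/(-2141479 + 1383188) = ((-399133*1/614728 + 1237181*(-1/1963382)) - 1345087)/(-758291) = ((-399133/614728 - 1237181/1963382) - 1345087)*(-1/758291) = (-772090174787/603472945048 - 1345087)*(-1/758291) = -811724385325953963/603472945048*(-1/758291) = 811724385325953963/457608102973392968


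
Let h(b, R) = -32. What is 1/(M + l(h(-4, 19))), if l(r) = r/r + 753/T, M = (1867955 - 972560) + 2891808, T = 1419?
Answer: 473/1791347743 ≈ 2.6405e-7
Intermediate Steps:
M = 3787203 (M = 895395 + 2891808 = 3787203)
l(r) = 724/473 (l(r) = r/r + 753/1419 = 1 + 753*(1/1419) = 1 + 251/473 = 724/473)
1/(M + l(h(-4, 19))) = 1/(3787203 + 724/473) = 1/(1791347743/473) = 473/1791347743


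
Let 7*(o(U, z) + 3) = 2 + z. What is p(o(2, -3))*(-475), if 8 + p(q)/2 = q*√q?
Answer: 7600 + 20900*I*√154/49 ≈ 7600.0 + 5293.1*I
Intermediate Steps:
o(U, z) = -19/7 + z/7 (o(U, z) = -3 + (2 + z)/7 = -3 + (2/7 + z/7) = -19/7 + z/7)
p(q) = -16 + 2*q^(3/2) (p(q) = -16 + 2*(q*√q) = -16 + 2*q^(3/2))
p(o(2, -3))*(-475) = (-16 + 2*(-19/7 + (⅐)*(-3))^(3/2))*(-475) = (-16 + 2*(-19/7 - 3/7)^(3/2))*(-475) = (-16 + 2*(-22/7)^(3/2))*(-475) = (-16 + 2*(-22*I*√154/49))*(-475) = (-16 - 44*I*√154/49)*(-475) = 7600 + 20900*I*√154/49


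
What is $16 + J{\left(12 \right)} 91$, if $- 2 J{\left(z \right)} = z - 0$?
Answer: $-530$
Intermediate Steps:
$J{\left(z \right)} = - \frac{z}{2}$ ($J{\left(z \right)} = - \frac{z - 0}{2} = - \frac{z + 0}{2} = - \frac{z}{2}$)
$16 + J{\left(12 \right)} 91 = 16 + \left(- \frac{1}{2}\right) 12 \cdot 91 = 16 - 546 = -530$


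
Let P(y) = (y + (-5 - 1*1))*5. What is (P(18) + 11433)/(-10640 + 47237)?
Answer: 3831/12199 ≈ 0.31404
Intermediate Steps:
P(y) = -30 + 5*y (P(y) = (y + (-5 - 1))*5 = (y - 6)*5 = (-6 + y)*5 = -30 + 5*y)
(P(18) + 11433)/(-10640 + 47237) = ((-30 + 5*18) + 11433)/(-10640 + 47237) = ((-30 + 90) + 11433)/36597 = (60 + 11433)*(1/36597) = 11493*(1/36597) = 3831/12199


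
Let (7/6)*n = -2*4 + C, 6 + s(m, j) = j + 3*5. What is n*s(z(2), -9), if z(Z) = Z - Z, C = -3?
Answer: 0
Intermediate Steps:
z(Z) = 0
s(m, j) = 9 + j (s(m, j) = -6 + (j + 3*5) = -6 + (j + 15) = -6 + (15 + j) = 9 + j)
n = -66/7 (n = 6*(-2*4 - 3)/7 = 6*(-8 - 3)/7 = (6/7)*(-11) = -66/7 ≈ -9.4286)
n*s(z(2), -9) = -66*(9 - 9)/7 = -66/7*0 = 0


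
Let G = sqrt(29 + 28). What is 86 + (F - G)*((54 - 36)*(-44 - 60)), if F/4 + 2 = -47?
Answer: 366998 + 1872*sqrt(57) ≈ 3.8113e+5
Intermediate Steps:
F = -196 (F = -8 + 4*(-47) = -8 - 188 = -196)
G = sqrt(57) ≈ 7.5498
86 + (F - G)*((54 - 36)*(-44 - 60)) = 86 + (-196 - sqrt(57))*((54 - 36)*(-44 - 60)) = 86 + (-196 - sqrt(57))*(18*(-104)) = 86 + (-196 - sqrt(57))*(-1872) = 86 + (366912 + 1872*sqrt(57)) = 366998 + 1872*sqrt(57)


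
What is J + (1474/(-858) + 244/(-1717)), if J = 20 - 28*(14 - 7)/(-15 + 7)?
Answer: 5710597/133926 ≈ 42.640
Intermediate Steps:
J = 89/2 (J = 20 - 196/(-8) = 20 - 196*(-1)/8 = 20 - 28*(-7/8) = 20 + 49/2 = 89/2 ≈ 44.500)
J + (1474/(-858) + 244/(-1717)) = 89/2 + (1474/(-858) + 244/(-1717)) = 89/2 + (1474*(-1/858) + 244*(-1/1717)) = 89/2 + (-67/39 - 244/1717) = 89/2 - 124555/66963 = 5710597/133926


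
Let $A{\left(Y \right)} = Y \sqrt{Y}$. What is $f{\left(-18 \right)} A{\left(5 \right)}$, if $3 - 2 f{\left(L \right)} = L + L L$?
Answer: $- \frac{1515 \sqrt{5}}{2} \approx -1693.8$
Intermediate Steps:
$f{\left(L \right)} = \frac{3}{2} - \frac{L}{2} - \frac{L^{2}}{2}$ ($f{\left(L \right)} = \frac{3}{2} - \frac{L + L L}{2} = \frac{3}{2} - \frac{L + L^{2}}{2} = \frac{3}{2} - \left(\frac{L}{2} + \frac{L^{2}}{2}\right) = \frac{3}{2} - \frac{L}{2} - \frac{L^{2}}{2}$)
$A{\left(Y \right)} = Y^{\frac{3}{2}}$
$f{\left(-18 \right)} A{\left(5 \right)} = \left(\frac{3}{2} - -9 - \frac{\left(-18\right)^{2}}{2}\right) 5^{\frac{3}{2}} = \left(\frac{3}{2} + 9 - 162\right) 5 \sqrt{5} = - \frac{303 \cdot 5 \sqrt{5}}{2} = - \frac{1515 \sqrt{5}}{2}$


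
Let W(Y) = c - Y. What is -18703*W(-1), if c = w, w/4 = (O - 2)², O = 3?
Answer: -93515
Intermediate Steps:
w = 4 (w = 4*(3 - 2)² = 4*1² = 4*1 = 4)
c = 4
W(Y) = 4 - Y
-18703*W(-1) = -18703*(4 - 1*(-1)) = -18703*(4 + 1) = -18703*5 = -93515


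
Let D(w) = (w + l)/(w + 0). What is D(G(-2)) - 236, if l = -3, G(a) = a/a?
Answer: -238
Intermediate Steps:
G(a) = 1
D(w) = (-3 + w)/w (D(w) = (w - 3)/(w + 0) = (-3 + w)/w)
D(G(-2)) - 236 = (-3 + 1)/1 - 236 = 1*(-2) - 236 = -2 - 236 = -238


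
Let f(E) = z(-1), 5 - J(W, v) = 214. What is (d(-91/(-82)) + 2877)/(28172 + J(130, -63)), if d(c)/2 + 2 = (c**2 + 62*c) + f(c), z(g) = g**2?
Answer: 10136675/94011606 ≈ 0.10782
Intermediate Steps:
J(W, v) = -209 (J(W, v) = 5 - 1*214 = 5 - 214 = -209)
f(E) = 1 (f(E) = (-1)**2 = 1)
d(c) = -2 + 2*c**2 + 124*c (d(c) = -4 + 2*((c**2 + 62*c) + 1) = -4 + 2*(1 + c**2 + 62*c) = -4 + (2 + 2*c**2 + 124*c) = -2 + 2*c**2 + 124*c)
(d(-91/(-82)) + 2877)/(28172 + J(130, -63)) = ((-2 + 2*(-91/(-82))**2 + 124*(-91/(-82))) + 2877)/(28172 - 209) = ((-2 + 2*(-91*(-1/82))**2 + 124*(-91*(-1/82))) + 2877)/27963 = ((-2 + 2*(91/82)**2 + 124*(91/82)) + 2877)*(1/27963) = ((-2 + 2*(8281/6724) + 5642/41) + 2877)*(1/27963) = ((-2 + 8281/3362 + 5642/41) + 2877)*(1/27963) = (464201/3362 + 2877)*(1/27963) = (10136675/3362)*(1/27963) = 10136675/94011606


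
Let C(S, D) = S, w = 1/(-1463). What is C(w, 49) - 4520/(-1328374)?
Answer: 2642193/971705581 ≈ 0.0027191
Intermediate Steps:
w = -1/1463 ≈ -0.00068353
C(w, 49) - 4520/(-1328374) = -1/1463 - 4520/(-1328374) = -1/1463 - 4520*(-1)/1328374 = -1/1463 - 1*(-2260/664187) = -1/1463 + 2260/664187 = 2642193/971705581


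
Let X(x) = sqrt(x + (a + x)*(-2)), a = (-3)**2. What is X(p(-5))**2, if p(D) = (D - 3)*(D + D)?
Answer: -98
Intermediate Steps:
a = 9
p(D) = 2*D*(-3 + D) (p(D) = (-3 + D)*(2*D) = 2*D*(-3 + D))
X(x) = sqrt(-18 - x) (X(x) = sqrt(x + (9 + x)*(-2)) = sqrt(x + (-18 - 2*x)) = sqrt(-18 - x))
X(p(-5))**2 = (sqrt(-18 - 2*(-5)*(-3 - 5)))**2 = (sqrt(-18 - 2*(-5)*(-8)))**2 = (sqrt(-18 - 1*80))**2 = (sqrt(-18 - 80))**2 = (sqrt(-98))**2 = (7*I*sqrt(2))**2 = -98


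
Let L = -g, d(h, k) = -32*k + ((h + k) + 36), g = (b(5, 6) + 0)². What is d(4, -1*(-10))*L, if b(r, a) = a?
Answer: 9720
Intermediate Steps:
g = 36 (g = (6 + 0)² = 6² = 36)
d(h, k) = 36 + h - 31*k (d(h, k) = -32*k + (36 + h + k) = 36 + h - 31*k)
L = -36 (L = -1*36 = -36)
d(4, -1*(-10))*L = (36 + 4 - (-31)*(-10))*(-36) = (36 + 4 - 31*10)*(-36) = (36 + 4 - 310)*(-36) = -270*(-36) = 9720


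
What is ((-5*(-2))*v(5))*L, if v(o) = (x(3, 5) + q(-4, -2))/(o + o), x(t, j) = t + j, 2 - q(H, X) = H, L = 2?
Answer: 28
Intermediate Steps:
q(H, X) = 2 - H
x(t, j) = j + t
v(o) = 7/o (v(o) = ((5 + 3) + (2 - 1*(-4)))/(o + o) = (8 + (2 + 4))/((2*o)) = (8 + 6)*(1/(2*o)) = 14*(1/(2*o)) = 7/o)
((-5*(-2))*v(5))*L = ((-5*(-2))*(7/5))*2 = (10*(7*(1/5)))*2 = (10*(7/5))*2 = 14*2 = 28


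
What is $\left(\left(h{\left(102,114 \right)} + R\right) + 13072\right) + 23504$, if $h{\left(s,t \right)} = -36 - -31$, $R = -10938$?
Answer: $25633$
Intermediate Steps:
$h{\left(s,t \right)} = -5$ ($h{\left(s,t \right)} = -36 + 31 = -5$)
$\left(\left(h{\left(102,114 \right)} + R\right) + 13072\right) + 23504 = \left(\left(-5 - 10938\right) + 13072\right) + 23504 = \left(-10943 + 13072\right) + 23504 = 2129 + 23504 = 25633$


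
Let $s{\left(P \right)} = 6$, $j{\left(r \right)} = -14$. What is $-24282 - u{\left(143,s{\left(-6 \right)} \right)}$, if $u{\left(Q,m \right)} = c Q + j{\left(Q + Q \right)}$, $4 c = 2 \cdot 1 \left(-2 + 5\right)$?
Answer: $- \frac{48965}{2} \approx -24483.0$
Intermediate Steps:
$c = \frac{3}{2}$ ($c = \frac{2 \cdot 1 \left(-2 + 5\right)}{4} = \frac{2 \cdot 3}{4} = \frac{1}{4} \cdot 6 = \frac{3}{2} \approx 1.5$)
$u{\left(Q,m \right)} = -14 + \frac{3 Q}{2}$ ($u{\left(Q,m \right)} = \frac{3 Q}{2} - 14 = -14 + \frac{3 Q}{2}$)
$-24282 - u{\left(143,s{\left(-6 \right)} \right)} = -24282 - \left(-14 + \frac{3}{2} \cdot 143\right) = -24282 - \left(-14 + \frac{429}{2}\right) = -24282 - \frac{401}{2} = - \frac{48965}{2}$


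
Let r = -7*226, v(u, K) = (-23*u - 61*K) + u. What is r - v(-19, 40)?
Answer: 440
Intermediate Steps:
v(u, K) = -61*K - 22*u (v(u, K) = (-61*K - 23*u) + u = -61*K - 22*u)
r = -1582
r - v(-19, 40) = -1582 - (-61*40 - 22*(-19)) = -1582 - (-2440 + 418) = -1582 - 1*(-2022) = -1582 + 2022 = 440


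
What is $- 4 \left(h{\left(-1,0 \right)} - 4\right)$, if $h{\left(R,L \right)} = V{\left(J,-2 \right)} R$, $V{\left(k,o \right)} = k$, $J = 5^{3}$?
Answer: $516$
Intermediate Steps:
$J = 125$
$h{\left(R,L \right)} = 125 R$
$- 4 \left(h{\left(-1,0 \right)} - 4\right) = - 4 \left(125 \left(-1\right) - 4\right) = - 4 \left(-125 - 4\right) = \left(-4\right) \left(-129\right) = 516$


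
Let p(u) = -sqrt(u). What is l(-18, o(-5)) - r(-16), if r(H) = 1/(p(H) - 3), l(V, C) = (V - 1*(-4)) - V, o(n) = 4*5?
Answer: 103/25 - 4*I/25 ≈ 4.12 - 0.16*I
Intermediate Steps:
o(n) = 20
l(V, C) = 4 (l(V, C) = (V + 4) - V = (4 + V) - V = 4)
r(H) = 1/(-3 - sqrt(H)) (r(H) = 1/(-sqrt(H) - 3) = 1/(-3 - sqrt(H)))
l(-18, o(-5)) - r(-16) = 4 - (-1)/(3 + sqrt(-16)) = 4 - (-1)/(3 + 4*I) = 4 - (-1)*(3 - 4*I)/25 = 4 + (3 - 4*I)/25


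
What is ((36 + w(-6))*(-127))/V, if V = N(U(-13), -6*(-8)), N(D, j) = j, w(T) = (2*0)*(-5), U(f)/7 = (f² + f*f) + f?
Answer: -381/4 ≈ -95.250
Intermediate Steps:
U(f) = 7*f + 14*f² (U(f) = 7*((f² + f*f) + f) = 7*((f² + f²) + f) = 7*(2*f² + f) = 7*(f + 2*f²) = 7*f + 14*f²)
w(T) = 0 (w(T) = 0*(-5) = 0)
V = 48 (V = -6*(-8) = 48)
((36 + w(-6))*(-127))/V = ((36 + 0)*(-127))/48 = (36*(-127))*(1/48) = -4572*1/48 = -381/4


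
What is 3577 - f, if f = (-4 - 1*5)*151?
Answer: 4936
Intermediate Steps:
f = -1359 (f = (-4 - 5)*151 = -9*151 = -1359)
3577 - f = 3577 - 1*(-1359) = 3577 + 1359 = 4936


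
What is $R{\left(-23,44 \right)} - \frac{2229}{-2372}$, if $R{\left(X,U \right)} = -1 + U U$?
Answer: $\frac{4592049}{2372} \approx 1935.9$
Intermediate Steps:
$R{\left(X,U \right)} = -1 + U^{2}$
$R{\left(-23,44 \right)} - \frac{2229}{-2372} = \left(-1 + 44^{2}\right) - \frac{2229}{-2372} = \left(-1 + 1936\right) - 2229 \left(- \frac{1}{2372}\right) = 1935 - - \frac{2229}{2372} = 1935 + \frac{2229}{2372} = \frac{4592049}{2372}$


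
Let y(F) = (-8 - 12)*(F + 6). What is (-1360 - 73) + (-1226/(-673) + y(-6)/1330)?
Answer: -963183/673 ≈ -1431.2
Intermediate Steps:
y(F) = -120 - 20*F (y(F) = -20*(6 + F) = -120 - 20*F)
(-1360 - 73) + (-1226/(-673) + y(-6)/1330) = (-1360 - 73) + (-1226/(-673) + (-120 - 20*(-6))/1330) = -1433 + (-1226*(-1/673) + (-120 + 120)*(1/1330)) = -1433 + (1226/673 + 0*(1/1330)) = -1433 + (1226/673 + 0) = -1433 + 1226/673 = -963183/673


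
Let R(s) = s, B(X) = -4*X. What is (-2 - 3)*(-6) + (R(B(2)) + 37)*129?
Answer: 3771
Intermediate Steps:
(-2 - 3)*(-6) + (R(B(2)) + 37)*129 = (-2 - 3)*(-6) + (-4*2 + 37)*129 = -5*(-6) + (-8 + 37)*129 = 30 + 29*129 = 30 + 3741 = 3771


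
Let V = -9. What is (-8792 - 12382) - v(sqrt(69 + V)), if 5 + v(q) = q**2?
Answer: -21229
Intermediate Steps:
v(q) = -5 + q**2
(-8792 - 12382) - v(sqrt(69 + V)) = (-8792 - 12382) - (-5 + (sqrt(69 - 9))**2) = -21174 - (-5 + (sqrt(60))**2) = -21174 - (-5 + (2*sqrt(15))**2) = -21174 - (-5 + 60) = -21174 - 1*55 = -21174 - 55 = -21229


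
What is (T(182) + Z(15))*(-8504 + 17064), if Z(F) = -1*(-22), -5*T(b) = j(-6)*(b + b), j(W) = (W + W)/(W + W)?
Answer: -434848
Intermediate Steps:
j(W) = 1 (j(W) = (2*W)/((2*W)) = (2*W)*(1/(2*W)) = 1)
T(b) = -2*b/5 (T(b) = -(b + b)/5 = -2*b/5)
Z(F) = 22
(T(182) + Z(15))*(-8504 + 17064) = (-⅖*182 + 22)*(-8504 + 17064) = (-364/5 + 22)*8560 = -254/5*8560 = -434848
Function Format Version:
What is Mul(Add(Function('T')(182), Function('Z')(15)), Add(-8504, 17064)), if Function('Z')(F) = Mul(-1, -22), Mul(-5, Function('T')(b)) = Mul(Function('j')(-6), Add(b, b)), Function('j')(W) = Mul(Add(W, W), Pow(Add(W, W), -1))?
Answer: -434848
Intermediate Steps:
Function('j')(W) = 1 (Function('j')(W) = Mul(Mul(2, W), Pow(Mul(2, W), -1)) = Mul(Mul(2, W), Mul(Rational(1, 2), Pow(W, -1))) = 1)
Function('T')(b) = Mul(Rational(-2, 5), b) (Function('T')(b) = Mul(Rational(-1, 5), Mul(1, Add(b, b))) = Mul(Rational(-1, 5), Mul(1, Mul(2, b))) = Mul(Rational(-1, 5), Mul(2, b)) = Mul(Rational(-2, 5), b))
Function('Z')(F) = 22
Mul(Add(Function('T')(182), Function('Z')(15)), Add(-8504, 17064)) = Mul(Add(Mul(Rational(-2, 5), 182), 22), Add(-8504, 17064)) = Mul(Add(Rational(-364, 5), 22), 8560) = Mul(Rational(-254, 5), 8560) = -434848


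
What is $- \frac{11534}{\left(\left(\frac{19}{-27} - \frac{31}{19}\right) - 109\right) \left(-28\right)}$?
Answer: $- \frac{2958471}{799610} \approx -3.6999$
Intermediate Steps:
$- \frac{11534}{\left(\left(\frac{19}{-27} - \frac{31}{19}\right) - 109\right) \left(-28\right)} = - \frac{11534}{\left(\left(19 \left(- \frac{1}{27}\right) - \frac{31}{19}\right) - 109\right) \left(-28\right)} = - \frac{11534}{\left(\left(- \frac{19}{27} - \frac{31}{19}\right) - 109\right) \left(-28\right)} = - \frac{11534}{\left(- \frac{1198}{513} - 109\right) \left(-28\right)} = - \frac{11534}{\left(- \frac{57115}{513}\right) \left(-28\right)} = - \frac{11534}{\frac{1599220}{513}} = \left(-11534\right) \frac{513}{1599220} = - \frac{2958471}{799610}$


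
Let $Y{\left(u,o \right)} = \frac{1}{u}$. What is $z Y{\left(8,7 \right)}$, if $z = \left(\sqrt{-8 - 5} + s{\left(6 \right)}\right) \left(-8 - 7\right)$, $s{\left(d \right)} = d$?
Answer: $- \frac{45}{4} - \frac{15 i \sqrt{13}}{8} \approx -11.25 - 6.7604 i$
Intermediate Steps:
$z = -90 - 15 i \sqrt{13}$ ($z = \left(\sqrt{-8 - 5} + 6\right) \left(-8 - 7\right) = \left(\sqrt{-13} + 6\right) \left(-15\right) = \left(i \sqrt{13} + 6\right) \left(-15\right) = \left(6 + i \sqrt{13}\right) \left(-15\right) = -90 - 15 i \sqrt{13} \approx -90.0 - 54.083 i$)
$z Y{\left(8,7 \right)} = \frac{-90 - 15 i \sqrt{13}}{8} = \left(-90 - 15 i \sqrt{13}\right) \frac{1}{8} = - \frac{45}{4} - \frac{15 i \sqrt{13}}{8}$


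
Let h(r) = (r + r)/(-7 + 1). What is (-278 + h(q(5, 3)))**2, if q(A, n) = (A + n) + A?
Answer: 717409/9 ≈ 79712.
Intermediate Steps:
q(A, n) = n + 2*A
h(r) = -r/3 (h(r) = (2*r)/(-6) = (2*r)*(-1/6) = -r/3)
(-278 + h(q(5, 3)))**2 = (-278 - (3 + 2*5)/3)**2 = (-278 - (3 + 10)/3)**2 = (-278 - 1/3*13)**2 = (-278 - 13/3)**2 = (-847/3)**2 = 717409/9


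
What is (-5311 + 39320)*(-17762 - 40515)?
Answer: -1981942493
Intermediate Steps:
(-5311 + 39320)*(-17762 - 40515) = 34009*(-58277) = -1981942493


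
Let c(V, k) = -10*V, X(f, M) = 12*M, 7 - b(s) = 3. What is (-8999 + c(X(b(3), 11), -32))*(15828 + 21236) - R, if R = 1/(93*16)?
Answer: -569105563009/1488 ≈ -3.8246e+8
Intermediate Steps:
b(s) = 4 (b(s) = 7 - 1*3 = 7 - 3 = 4)
R = 1/1488 ≈ 0.00067204
(-8999 + c(X(b(3), 11), -32))*(15828 + 21236) - R = (-8999 - 120*11)*(15828 + 21236) - 1*1/1488 = (-8999 - 10*132)*37064 - 1/1488 = (-8999 - 1320)*37064 - 1/1488 = -10319*37064 - 1/1488 = -382463416 - 1/1488 = -569105563009/1488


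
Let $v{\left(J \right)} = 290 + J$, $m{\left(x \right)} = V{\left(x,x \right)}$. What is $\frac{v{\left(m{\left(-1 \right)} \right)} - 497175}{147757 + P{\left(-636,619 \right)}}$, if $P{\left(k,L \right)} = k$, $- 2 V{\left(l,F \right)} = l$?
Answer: $- \frac{993769}{294242} \approx -3.3774$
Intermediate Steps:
$V{\left(l,F \right)} = - \frac{l}{2}$
$m{\left(x \right)} = - \frac{x}{2}$
$\frac{v{\left(m{\left(-1 \right)} \right)} - 497175}{147757 + P{\left(-636,619 \right)}} = \frac{\left(290 - - \frac{1}{2}\right) - 497175}{147757 - 636} = \frac{\left(290 + \frac{1}{2}\right) - 497175}{147121} = \left(\frac{581}{2} - 497175\right) \frac{1}{147121} = \left(- \frac{993769}{2}\right) \frac{1}{147121} = - \frac{993769}{294242}$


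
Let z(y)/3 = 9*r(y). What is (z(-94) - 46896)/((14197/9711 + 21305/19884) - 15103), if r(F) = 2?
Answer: 3014962283736/971934102323 ≈ 3.1020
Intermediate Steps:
z(y) = 54 (z(y) = 3*(9*2) = 3*18 = 54)
(z(-94) - 46896)/((14197/9711 + 21305/19884) - 15103) = (54 - 46896)/((14197/9711 + 21305/19884) - 15103) = -46842/((14197*(1/9711) + 21305*(1/19884)) - 15103) = -46842/((14197/9711 + 21305/19884) - 15103) = -46842/(163062001/64364508 - 15103) = -46842/(-971934102323/64364508) = -46842*(-64364508/971934102323) = 3014962283736/971934102323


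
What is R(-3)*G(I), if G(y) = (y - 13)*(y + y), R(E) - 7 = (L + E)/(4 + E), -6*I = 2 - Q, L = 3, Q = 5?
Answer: -175/2 ≈ -87.500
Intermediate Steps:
I = ½ (I = -(2 - 1*5)/6 = -(2 - 5)/6 = -⅙*(-3) = ½ ≈ 0.50000)
R(E) = 7 + (3 + E)/(4 + E)
G(y) = 2*y*(-13 + y) (G(y) = (-13 + y)*(2*y) = 2*y*(-13 + y))
R(-3)*G(I) = ((31 + 8*(-3))/(4 - 3))*(2*(½)*(-13 + ½)) = ((31 - 24)/1)*(2*(½)*(-25/2)) = (1*7)*(-25/2) = 7*(-25/2) = -175/2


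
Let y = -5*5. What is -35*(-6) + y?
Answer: 185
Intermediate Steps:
y = -25
-35*(-6) + y = -35*(-6) - 25 = 210 - 25 = 185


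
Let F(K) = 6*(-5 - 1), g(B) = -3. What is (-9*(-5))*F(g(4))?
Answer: -1620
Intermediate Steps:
F(K) = -36 (F(K) = 6*(-6) = -36)
(-9*(-5))*F(g(4)) = -9*(-5)*(-36) = 45*(-36) = -1620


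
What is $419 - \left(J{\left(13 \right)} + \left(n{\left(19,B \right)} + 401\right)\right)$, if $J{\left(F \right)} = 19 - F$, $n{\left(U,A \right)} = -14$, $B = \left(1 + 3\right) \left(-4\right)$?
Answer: $26$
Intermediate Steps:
$B = -16$ ($B = 4 \left(-4\right) = -16$)
$419 - \left(J{\left(13 \right)} + \left(n{\left(19,B \right)} + 401\right)\right) = 419 - \left(\left(19 - 13\right) + \left(-14 + 401\right)\right) = 419 - \left(\left(19 - 13\right) + 387\right) = 419 - \left(6 + 387\right) = 419 - 393 = 26$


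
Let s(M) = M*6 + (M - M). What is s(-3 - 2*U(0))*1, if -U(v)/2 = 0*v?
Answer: -18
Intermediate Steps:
U(v) = 0 (U(v) = -0*v = -2*0 = 0)
s(M) = 6*M (s(M) = 6*M + 0 = 6*M)
s(-3 - 2*U(0))*1 = (6*(-3 - 2*0))*1 = (6*(-3 + 0))*1 = (6*(-3))*1 = -18*1 = -18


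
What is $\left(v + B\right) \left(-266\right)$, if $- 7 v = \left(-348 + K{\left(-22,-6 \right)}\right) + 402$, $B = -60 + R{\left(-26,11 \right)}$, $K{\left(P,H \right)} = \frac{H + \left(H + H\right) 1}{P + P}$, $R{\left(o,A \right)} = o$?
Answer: $\frac{274379}{11} \approx 24944.0$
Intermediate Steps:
$K{\left(P,H \right)} = \frac{3 H}{2 P}$ ($K{\left(P,H \right)} = \frac{H + 2 H 1}{2 P} = \left(H + 2 H\right) \frac{1}{2 P} = 3 H \frac{1}{2 P} = \frac{3 H}{2 P}$)
$B = -86$ ($B = -60 - 26 = -86$)
$v = - \frac{171}{22}$ ($v = - \frac{\left(-348 + \frac{3}{2} \left(-6\right) \frac{1}{-22}\right) + 402}{7} = - \frac{\left(-348 + \frac{3}{2} \left(-6\right) \left(- \frac{1}{22}\right)\right) + 402}{7} = - \frac{\left(-348 + \frac{9}{22}\right) + 402}{7} = - \frac{- \frac{7647}{22} + 402}{7} = \left(- \frac{1}{7}\right) \frac{1197}{22} = - \frac{171}{22} \approx -7.7727$)
$\left(v + B\right) \left(-266\right) = \left(- \frac{171}{22} - 86\right) \left(-266\right) = \left(- \frac{2063}{22}\right) \left(-266\right) = \frac{274379}{11}$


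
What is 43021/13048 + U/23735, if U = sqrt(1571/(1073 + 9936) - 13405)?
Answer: 43021/13048 + I*sqrt(1624642980666)/261298615 ≈ 3.2971 + 0.004878*I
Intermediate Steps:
U = I*sqrt(1624642980666)/11009 (U = sqrt(1571/11009 - 13405) = sqrt(-147574074/11009) = I*sqrt(1624642980666)/11009 ≈ 115.78*I)
43021/13048 + U/23735 = 43021/13048 + (I*sqrt(1624642980666)/11009)/23735 = 43021*(1/13048) + (I*sqrt(1624642980666)/11009)*(1/23735) = 43021/13048 + I*sqrt(1624642980666)/261298615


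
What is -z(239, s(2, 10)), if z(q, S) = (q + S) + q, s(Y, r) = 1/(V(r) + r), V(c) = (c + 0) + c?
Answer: -14341/30 ≈ -478.03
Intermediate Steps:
V(c) = 2*c (V(c) = c + c = 2*c)
s(Y, r) = 1/(3*r) (s(Y, r) = 1/(2*r + r) = 1/(3*r))
z(q, S) = S + 2*q (z(q, S) = (S + q) + q = S + 2*q)
-z(239, s(2, 10)) = -((⅓)/10 + 2*239) = -((⅓)*(⅒) + 478) = -(1/30 + 478) = -1*14341/30 = -14341/30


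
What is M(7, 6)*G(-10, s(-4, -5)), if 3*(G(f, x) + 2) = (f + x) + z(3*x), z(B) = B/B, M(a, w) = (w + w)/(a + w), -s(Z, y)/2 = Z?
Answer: -28/13 ≈ -2.1538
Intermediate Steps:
s(Z, y) = -2*Z
M(a, w) = 2*w/(a + w) (M(a, w) = (2*w)/(a + w) = 2*w/(a + w))
z(B) = 1
G(f, x) = -5/3 + f/3 + x/3 (G(f, x) = -2 + ((f + x) + 1)/3 = -2 + (1 + f + x)/3 = -2 + (⅓ + f/3 + x/3) = -5/3 + f/3 + x/3)
M(7, 6)*G(-10, s(-4, -5)) = (2*6/(7 + 6))*(-5/3 + (⅓)*(-10) + (-2*(-4))/3) = (2*6/13)*(-5/3 - 10/3 + (⅓)*8) = (2*6*(1/13))*(-5/3 - 10/3 + 8/3) = (12/13)*(-7/3) = -28/13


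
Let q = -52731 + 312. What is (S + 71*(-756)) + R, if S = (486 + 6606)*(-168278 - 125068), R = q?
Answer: -2080515927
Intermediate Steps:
q = -52419
R = -52419
S = -2080409832 (S = 7092*(-293346) = -2080409832)
(S + 71*(-756)) + R = (-2080409832 + 71*(-756)) - 52419 = (-2080409832 - 53676) - 52419 = -2080463508 - 52419 = -2080515927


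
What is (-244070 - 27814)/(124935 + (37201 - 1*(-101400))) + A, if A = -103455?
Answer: -6816097191/65884 ≈ -1.0346e+5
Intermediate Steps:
(-244070 - 27814)/(124935 + (37201 - 1*(-101400))) + A = (-244070 - 27814)/(124935 + (37201 - 1*(-101400))) - 103455 = -271884/(124935 + (37201 + 101400)) - 103455 = -271884/(124935 + 138601) - 103455 = -271884/263536 - 103455 = -271884*1/263536 - 103455 = -67971/65884 - 103455 = -6816097191/65884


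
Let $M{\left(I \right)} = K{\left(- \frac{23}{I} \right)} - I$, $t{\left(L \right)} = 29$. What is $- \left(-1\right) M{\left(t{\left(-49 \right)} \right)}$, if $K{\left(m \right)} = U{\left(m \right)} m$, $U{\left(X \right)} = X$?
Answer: $- \frac{23860}{841} \approx -28.371$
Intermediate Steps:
$K{\left(m \right)} = m^{2}$ ($K{\left(m \right)} = m m = m^{2}$)
$M{\left(I \right)} = - I + \frac{529}{I^{2}}$ ($M{\left(I \right)} = \left(- \frac{23}{I}\right)^{2} - I = \frac{529}{I^{2}} - I = - I + \frac{529}{I^{2}}$)
$- \left(-1\right) M{\left(t{\left(-49 \right)} \right)} = - \left(-1\right) \left(\left(-1\right) 29 + \frac{529}{841}\right) = - \left(-1\right) \left(-29 + 529 \cdot \frac{1}{841}\right) = - \left(-1\right) \left(-29 + \frac{529}{841}\right) = - \frac{\left(-1\right) \left(-23860\right)}{841} = \left(-1\right) \frac{23860}{841} = - \frac{23860}{841}$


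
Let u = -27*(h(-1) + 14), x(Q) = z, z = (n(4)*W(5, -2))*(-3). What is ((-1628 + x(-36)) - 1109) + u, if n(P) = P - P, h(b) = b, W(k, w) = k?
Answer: -3088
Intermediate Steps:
n(P) = 0
z = 0 (z = (0*5)*(-3) = 0*(-3) = 0)
x(Q) = 0
u = -351 (u = -27*(-1 + 14) = -27*13 = -351)
((-1628 + x(-36)) - 1109) + u = ((-1628 + 0) - 1109) - 351 = (-1628 - 1109) - 351 = -2737 - 351 = -3088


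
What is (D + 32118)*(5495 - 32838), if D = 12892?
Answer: -1230708430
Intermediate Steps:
(D + 32118)*(5495 - 32838) = (12892 + 32118)*(5495 - 32838) = 45010*(-27343) = -1230708430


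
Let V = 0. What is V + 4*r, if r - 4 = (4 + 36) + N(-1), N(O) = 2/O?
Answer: 168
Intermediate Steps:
r = 42 (r = 4 + ((4 + 36) + 2/(-1)) = 4 + (40 + 2*(-1)) = 4 + (40 - 2) = 4 + 38 = 42)
V + 4*r = 0 + 4*42 = 0 + 168 = 168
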